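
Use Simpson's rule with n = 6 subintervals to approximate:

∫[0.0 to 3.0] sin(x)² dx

f(x) = sin(x)²
a = 0.0, b = 3.0, n = 6
h = (b - a)/n = 0.500000

Simpson's rule: (h/3)[f(x₀) + 4f(x₁) + 2f(x₂) + ... + f(xₙ)]

x_0 = 0.0000, f(x_0) = 0.000000, coefficient = 1
x_1 = 0.5000, f(x_1) = 0.229849, coefficient = 4
x_2 = 1.0000, f(x_2) = 0.708073, coefficient = 2
x_3 = 1.5000, f(x_3) = 0.994996, coefficient = 4
x_4 = 2.0000, f(x_4) = 0.826822, coefficient = 2
x_5 = 2.5000, f(x_5) = 0.358169, coefficient = 4
x_6 = 3.0000, f(x_6) = 0.019915, coefficient = 1

I ≈ (0.500000/3) × 9.421761 = 1.570294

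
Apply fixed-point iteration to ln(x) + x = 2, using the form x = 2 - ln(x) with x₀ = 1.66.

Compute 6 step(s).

Equation: ln(x) + x = 2
Fixed-point form: x = 2 - ln(x)
x₀ = 1.66

x_1 = g(1.660000) = 1.493182
x_2 = g(1.493182) = 1.599090
x_3 = g(1.599090) = 1.530565
x_4 = g(1.530565) = 1.574363
x_5 = g(1.574363) = 1.546149
x_6 = g(1.546149) = 1.564233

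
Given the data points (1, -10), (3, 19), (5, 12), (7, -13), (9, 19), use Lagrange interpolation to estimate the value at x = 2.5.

Lagrange interpolation formula:
P(x) = Σ yᵢ × Lᵢ(x)
where Lᵢ(x) = Π_{j≠i} (x - xⱼ)/(xᵢ - xⱼ)

L_0(2.5) = (2.5 - 3)/(1 - 3) × (2.5 - 5)/(1 - 5) × (2.5 - 7)/(1 - 7) × (2.5 - 9)/(1 - 9) = 0.095215
L_1(2.5) = (2.5 - 1)/(3 - 1) × (2.5 - 5)/(3 - 5) × (2.5 - 7)/(3 - 7) × (2.5 - 9)/(3 - 9) = 1.142578
L_2(2.5) = (2.5 - 1)/(5 - 1) × (2.5 - 3)/(5 - 3) × (2.5 - 7)/(5 - 7) × (2.5 - 9)/(5 - 9) = -0.342773
L_3(2.5) = (2.5 - 1)/(7 - 1) × (2.5 - 3)/(7 - 3) × (2.5 - 5)/(7 - 5) × (2.5 - 9)/(7 - 9) = 0.126953
L_4(2.5) = (2.5 - 1)/(9 - 1) × (2.5 - 3)/(9 - 3) × (2.5 - 5)/(9 - 5) × (2.5 - 7)/(9 - 7) = -0.021973

P(2.5) = (-10)×L_0(2.5) + 19×L_1(2.5) + 12×L_2(2.5) + (-13)×L_3(2.5) + 19×L_4(2.5)
P(2.5) = 14.575684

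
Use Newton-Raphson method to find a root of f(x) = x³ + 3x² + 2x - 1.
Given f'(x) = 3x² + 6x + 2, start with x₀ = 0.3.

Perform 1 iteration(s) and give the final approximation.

f(x) = x³ + 3x² + 2x - 1
f'(x) = 3x² + 6x + 2
x₀ = 0.3

Newton-Raphson formula: x_{n+1} = x_n - f(x_n)/f'(x_n)

Iteration 1:
  f(0.300000) = -0.103000
  f'(0.300000) = 4.070000
  x_1 = 0.300000 - (-0.103000)/4.070000 = 0.325307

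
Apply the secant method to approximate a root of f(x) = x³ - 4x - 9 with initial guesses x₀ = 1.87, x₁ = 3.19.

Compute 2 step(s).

f(x) = x³ - 4x - 9
x₀ = 1.87, x₁ = 3.19

Secant formula: x_{n+1} = x_n - f(x_n)(x_n - x_{n-1})/(f(x_n) - f(x_{n-1}))

Iteration 1:
  f(1.870000) = -9.940797
  f(3.190000) = 10.701759
  x_2 = 3.190000 - 10.701759×(3.190000 - 1.870000)/(10.701759 - (-9.940797))
       = 2.505670
Iteration 2:
  f(3.190000) = 10.701759
  f(2.505670) = -3.291127
  x_3 = 2.505670 - (-3.291127)×(2.505670 - 3.190000)/(-3.291127 - 10.701759)
       = 2.666624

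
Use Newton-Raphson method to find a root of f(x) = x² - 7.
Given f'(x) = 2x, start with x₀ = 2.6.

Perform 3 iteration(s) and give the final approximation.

f(x) = x² - 7
f'(x) = 2x
x₀ = 2.6

Newton-Raphson formula: x_{n+1} = x_n - f(x_n)/f'(x_n)

Iteration 1:
  f(2.600000) = -0.240000
  f'(2.600000) = 5.200000
  x_1 = 2.600000 - (-0.240000)/5.200000 = 2.646154
Iteration 2:
  f(2.646154) = 0.002130
  f'(2.646154) = 5.292308
  x_2 = 2.646154 - 0.002130/5.292308 = 2.645751
Iteration 3:
  f(2.645751) = 0.000000
  f'(2.645751) = 5.291503
  x_3 = 2.645751 - 0.000000/5.291503 = 2.645751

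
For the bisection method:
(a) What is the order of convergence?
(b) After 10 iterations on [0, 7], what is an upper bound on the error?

(a) Bisection has linear (order 1) convergence; the error is halved each step.

(b) Error bound = (b-a)/2^n = (7 - 0)/2^{10}
    = 7/2^{10}

(a) 1 (linear); (b) error ≤ 6.84e-03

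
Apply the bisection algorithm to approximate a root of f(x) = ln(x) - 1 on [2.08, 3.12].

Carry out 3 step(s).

f(x) = ln(x) - 1
Initial interval: [2.08, 3.12]

Iteration 1:
  c_1 = (2.080000 + 3.120000)/2 = 2.600000
  f(c_1) = f(2.600000) = -0.044489
  f(a) × f(c) ≥ 0, new interval: [2.600000, 3.120000]
Iteration 2:
  c_2 = (2.600000 + 3.120000)/2 = 2.860000
  f(c_2) = f(2.860000) = 0.050822
  f(a) × f(c) < 0, new interval: [2.600000, 2.860000]
Iteration 3:
  c_3 = (2.600000 + 2.860000)/2 = 2.730000
  f(c_3) = f(2.730000) = 0.004302
  f(a) × f(c) < 0, new interval: [2.600000, 2.730000]

After 3 iteration(s), the approximation is c_3 = 2.730000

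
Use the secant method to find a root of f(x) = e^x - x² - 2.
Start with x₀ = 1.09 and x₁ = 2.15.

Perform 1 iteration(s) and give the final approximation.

f(x) = e^x - x² - 2
x₀ = 1.09, x₁ = 2.15

Secant formula: x_{n+1} = x_n - f(x_n)(x_n - x_{n-1})/(f(x_n) - f(x_{n-1}))

Iteration 1:
  f(1.090000) = -0.213826
  f(2.150000) = 1.962358
  x_2 = 2.150000 - 1.962358×(2.150000 - 1.090000)/(1.962358 - (-0.213826))
       = 1.194153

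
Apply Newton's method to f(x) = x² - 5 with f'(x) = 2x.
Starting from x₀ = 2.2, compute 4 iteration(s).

f(x) = x² - 5
f'(x) = 2x
x₀ = 2.2

Newton-Raphson formula: x_{n+1} = x_n - f(x_n)/f'(x_n)

Iteration 1:
  f(2.200000) = -0.160000
  f'(2.200000) = 4.400000
  x_1 = 2.200000 - (-0.160000)/4.400000 = 2.236364
Iteration 2:
  f(2.236364) = 0.001322
  f'(2.236364) = 4.472727
  x_2 = 2.236364 - 0.001322/4.472727 = 2.236068
Iteration 3:
  f(2.236068) = 0.000000
  f'(2.236068) = 4.472136
  x_3 = 2.236068 - 0.000000/4.472136 = 2.236068
Iteration 4:
  f(2.236068) = 0.000000
  f'(2.236068) = 4.472136
  x_4 = 2.236068 - 0.000000/4.472136 = 2.236068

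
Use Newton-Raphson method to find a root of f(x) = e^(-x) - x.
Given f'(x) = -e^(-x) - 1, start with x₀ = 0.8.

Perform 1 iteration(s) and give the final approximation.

f(x) = e^(-x) - x
f'(x) = -e^(-x) - 1
x₀ = 0.8

Newton-Raphson formula: x_{n+1} = x_n - f(x_n)/f'(x_n)

Iteration 1:
  f(0.800000) = -0.350671
  f'(0.800000) = -1.449329
  x_1 = 0.800000 - (-0.350671)/(-1.449329) = 0.558046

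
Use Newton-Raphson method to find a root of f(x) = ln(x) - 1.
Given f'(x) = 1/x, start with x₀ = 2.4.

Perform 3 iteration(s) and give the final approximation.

f(x) = ln(x) - 1
f'(x) = 1/x
x₀ = 2.4

Newton-Raphson formula: x_{n+1} = x_n - f(x_n)/f'(x_n)

Iteration 1:
  f(2.400000) = -0.124531
  f'(2.400000) = 0.416667
  x_1 = 2.400000 - (-0.124531)/0.416667 = 2.698875
Iteration 2:
  f(2.698875) = -0.007165
  f'(2.698875) = 0.370525
  x_2 = 2.698875 - (-0.007165)/0.370525 = 2.718212
Iteration 3:
  f(2.718212) = -0.000026
  f'(2.718212) = 0.367889
  x_3 = 2.718212 - (-0.000026)/0.367889 = 2.718282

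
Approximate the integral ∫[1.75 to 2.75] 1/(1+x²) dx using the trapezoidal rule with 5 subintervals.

f(x) = 1/(1+x²)
a = 1.75, b = 2.75, n = 5
h = (b - a)/n = 0.200000

Trapezoidal rule: (h/2)[f(x₀) + 2f(x₁) + 2f(x₂) + ... + f(xₙ)]

x_0 = 1.7500, f(x_0) = 0.246154, coefficient = 1
x_1 = 1.9500, f(x_1) = 0.208225, coefficient = 2
x_2 = 2.1500, f(x_2) = 0.177857, coefficient = 2
x_3 = 2.3500, f(x_3) = 0.153315, coefficient = 2
x_4 = 2.5500, f(x_4) = 0.133289, coefficient = 2
x_5 = 2.7500, f(x_5) = 0.116788, coefficient = 1

I ≈ (0.200000/2) × 1.708314 = 0.170831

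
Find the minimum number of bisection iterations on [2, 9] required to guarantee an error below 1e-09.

We need (b-a)/2^n ≤ 1e-09
(9 - 2)/2^n ≤ 1e-09
7/2^n ≤ 1e-09
2^n ≥ 7000000000
n ≥ log₂(7000000000) = 32.70
n ≥ 33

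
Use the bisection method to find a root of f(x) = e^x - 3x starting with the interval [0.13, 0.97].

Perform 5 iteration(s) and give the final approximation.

f(x) = e^x - 3x
Initial interval: [0.13, 0.97]

Iteration 1:
  c_1 = (0.130000 + 0.970000)/2 = 0.550000
  f(c_1) = f(0.550000) = 0.083253
  f(a) × f(c) ≥ 0, new interval: [0.550000, 0.970000]
Iteration 2:
  c_2 = (0.550000 + 0.970000)/2 = 0.760000
  f(c_2) = f(0.760000) = -0.141724
  f(a) × f(c) < 0, new interval: [0.550000, 0.760000]
Iteration 3:
  c_3 = (0.550000 + 0.760000)/2 = 0.655000
  f(c_3) = f(0.655000) = -0.039857
  f(a) × f(c) < 0, new interval: [0.550000, 0.655000]
Iteration 4:
  c_4 = (0.550000 + 0.655000)/2 = 0.602500
  f(c_4) = f(0.602500) = 0.019180
  f(a) × f(c) ≥ 0, new interval: [0.602500, 0.655000]
Iteration 5:
  c_5 = (0.602500 + 0.655000)/2 = 0.628750
  f(c_5) = f(0.628750) = -0.010985
  f(a) × f(c) < 0, new interval: [0.602500, 0.628750]

After 5 iteration(s), the approximation is c_5 = 0.628750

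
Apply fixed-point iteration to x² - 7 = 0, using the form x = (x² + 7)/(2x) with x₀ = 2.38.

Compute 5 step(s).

Equation: x² - 7 = 0
Fixed-point form: x = (x² + 7)/(2x)
x₀ = 2.38

x_1 = g(2.380000) = 2.660588
x_2 = g(2.660588) = 2.645793
x_3 = g(2.645793) = 2.645751
x_4 = g(2.645751) = 2.645751
x_5 = g(2.645751) = 2.645751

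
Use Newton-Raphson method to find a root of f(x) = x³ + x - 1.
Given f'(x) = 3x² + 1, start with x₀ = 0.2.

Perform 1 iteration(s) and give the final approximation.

f(x) = x³ + x - 1
f'(x) = 3x² + 1
x₀ = 0.2

Newton-Raphson formula: x_{n+1} = x_n - f(x_n)/f'(x_n)

Iteration 1:
  f(0.200000) = -0.792000
  f'(0.200000) = 1.120000
  x_1 = 0.200000 - (-0.792000)/1.120000 = 0.907143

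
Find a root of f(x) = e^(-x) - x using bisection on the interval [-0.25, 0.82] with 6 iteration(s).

f(x) = e^(-x) - x
Initial interval: [-0.25, 0.82]

Iteration 1:
  c_1 = (-0.250000 + 0.820000)/2 = 0.285000
  f(c_1) = f(0.285000) = 0.467014
  f(a) × f(c) ≥ 0, new interval: [0.285000, 0.820000]
Iteration 2:
  c_2 = (0.285000 + 0.820000)/2 = 0.552500
  f(c_2) = f(0.552500) = 0.023009
  f(a) × f(c) ≥ 0, new interval: [0.552500, 0.820000]
Iteration 3:
  c_3 = (0.552500 + 0.820000)/2 = 0.686250
  f(c_3) = f(0.686250) = -0.182789
  f(a) × f(c) < 0, new interval: [0.552500, 0.686250]
Iteration 4:
  c_4 = (0.552500 + 0.686250)/2 = 0.619375
  f(c_4) = f(0.619375) = -0.081094
  f(a) × f(c) < 0, new interval: [0.552500, 0.619375]
Iteration 5:
  c_5 = (0.552500 + 0.619375)/2 = 0.585938
  f(c_5) = f(0.585938) = -0.029354
  f(a) × f(c) < 0, new interval: [0.552500, 0.585938]
Iteration 6:
  c_6 = (0.552500 + 0.585938)/2 = 0.569219
  f(c_6) = f(0.569219) = -0.003251
  f(a) × f(c) < 0, new interval: [0.552500, 0.569219]

After 6 iteration(s), the approximation is c_6 = 0.569219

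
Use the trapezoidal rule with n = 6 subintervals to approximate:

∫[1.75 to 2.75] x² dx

f(x) = x²
a = 1.75, b = 2.75, n = 6
h = (b - a)/n = 0.166667

Trapezoidal rule: (h/2)[f(x₀) + 2f(x₁) + 2f(x₂) + ... + f(xₙ)]

x_0 = 1.7500, f(x_0) = 3.062500, coefficient = 1
x_1 = 1.9167, f(x_1) = 3.673611, coefficient = 2
x_2 = 2.0833, f(x_2) = 4.340278, coefficient = 2
x_3 = 2.2500, f(x_3) = 5.062500, coefficient = 2
x_4 = 2.4167, f(x_4) = 5.840278, coefficient = 2
x_5 = 2.5833, f(x_5) = 6.673611, coefficient = 2
x_6 = 2.7500, f(x_6) = 7.562500, coefficient = 1

I ≈ (0.166667/2) × 61.805556 = 5.150463
Exact value: 5.145833
Error: 0.004630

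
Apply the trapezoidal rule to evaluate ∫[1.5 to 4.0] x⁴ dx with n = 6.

f(x) = x⁴
a = 1.5, b = 4.0, n = 6
h = (b - a)/n = 0.416667

Trapezoidal rule: (h/2)[f(x₀) + 2f(x₁) + 2f(x₂) + ... + f(xₙ)]

x_0 = 1.5000, f(x_0) = 5.062500, coefficient = 1
x_1 = 1.9167, f(x_1) = 13.495419, coefficient = 2
x_2 = 2.3333, f(x_2) = 29.641975, coefficient = 2
x_3 = 2.7500, f(x_3) = 57.191406, coefficient = 2
x_4 = 3.1667, f(x_4) = 100.556327, coefficient = 2
x_5 = 3.5833, f(x_5) = 164.872733, coefficient = 2
x_6 = 4.0000, f(x_6) = 256.000000, coefficient = 1

I ≈ (0.416667/2) × 992.578221 = 206.787129
Exact value: 203.281250
Error: 3.505879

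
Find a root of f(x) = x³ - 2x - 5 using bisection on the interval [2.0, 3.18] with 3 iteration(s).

f(x) = x³ - 2x - 5
Initial interval: [2.0, 3.18]

Iteration 1:
  c_1 = (2.000000 + 3.180000)/2 = 2.590000
  f(c_1) = f(2.590000) = 7.193979
  f(a) × f(c) < 0, new interval: [2.000000, 2.590000]
Iteration 2:
  c_2 = (2.000000 + 2.590000)/2 = 2.295000
  f(c_2) = f(2.295000) = 2.497822
  f(a) × f(c) < 0, new interval: [2.000000, 2.295000]
Iteration 3:
  c_3 = (2.000000 + 2.295000)/2 = 2.147500
  f(c_3) = f(2.147500) = 0.608747
  f(a) × f(c) < 0, new interval: [2.000000, 2.147500]

After 3 iteration(s), the approximation is c_3 = 2.147500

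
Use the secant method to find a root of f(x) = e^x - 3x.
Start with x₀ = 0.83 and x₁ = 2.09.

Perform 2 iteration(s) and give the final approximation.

f(x) = e^x - 3x
x₀ = 0.83, x₁ = 2.09

Secant formula: x_{n+1} = x_n - f(x_n)(x_n - x_{n-1})/(f(x_n) - f(x_{n-1}))

Iteration 1:
  f(0.830000) = -0.196681
  f(2.090000) = 1.814915
  x_2 = 2.090000 - 1.814915×(2.090000 - 0.830000)/(1.814915 - (-0.196681))
       = 0.953195
Iteration 2:
  f(2.090000) = 1.814915
  f(0.953195) = -0.265601
  x_3 = 0.953195 - (-0.265601)×(0.953195 - 2.090000)/(-0.265601 - 1.814915)
       = 1.098321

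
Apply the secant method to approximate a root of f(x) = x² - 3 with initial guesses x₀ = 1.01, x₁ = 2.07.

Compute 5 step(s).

f(x) = x² - 3
x₀ = 1.01, x₁ = 2.07

Secant formula: x_{n+1} = x_n - f(x_n)(x_n - x_{n-1})/(f(x_n) - f(x_{n-1}))

Iteration 1:
  f(1.010000) = -1.979900
  f(2.070000) = 1.284900
  x_2 = 2.070000 - 1.284900×(2.070000 - 1.010000)/(1.284900 - (-1.979900))
       = 1.652825
Iteration 2:
  f(2.070000) = 1.284900
  f(1.652825) = -0.268171
  x_3 = 1.652825 - (-0.268171)×(1.652825 - 2.070000)/(-0.268171 - 1.284900)
       = 1.724859
Iteration 3:
  f(1.652825) = -0.268171
  f(1.724859) = -0.024862
  x_4 = 1.724859 - (-0.024862)×(1.724859 - 1.652825)/(-0.024862 - (-0.268171))
       = 1.732220
Iteration 4:
  f(1.724859) = -0.024862
  f(1.732220) = 0.000584
  x_5 = 1.732220 - 0.000584×(1.732220 - 1.724859)/(0.000584 - (-0.024862))
       = 1.732050
Iteration 5:
  f(1.732220) = 0.000584
  f(1.732050) = -0.000001
  x_6 = 1.732050 - (-0.000001)×(1.732050 - 1.732220)/(-0.000001 - 0.000584)
       = 1.732051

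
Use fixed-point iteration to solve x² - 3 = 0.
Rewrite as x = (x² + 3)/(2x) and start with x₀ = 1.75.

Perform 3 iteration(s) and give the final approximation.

Equation: x² - 3 = 0
Fixed-point form: x = (x² + 3)/(2x)
x₀ = 1.75

x_1 = g(1.750000) = 1.732143
x_2 = g(1.732143) = 1.732051
x_3 = g(1.732051) = 1.732051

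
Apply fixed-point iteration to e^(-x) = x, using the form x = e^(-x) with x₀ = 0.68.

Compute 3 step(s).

Equation: e^(-x) = x
Fixed-point form: x = e^(-x)
x₀ = 0.68

x_1 = g(0.680000) = 0.506617
x_2 = g(0.506617) = 0.602531
x_3 = g(0.602531) = 0.547425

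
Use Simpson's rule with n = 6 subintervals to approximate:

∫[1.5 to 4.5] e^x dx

f(x) = e^x
a = 1.5, b = 4.5, n = 6
h = (b - a)/n = 0.500000

Simpson's rule: (h/3)[f(x₀) + 4f(x₁) + 2f(x₂) + ... + f(xₙ)]

x_0 = 1.5000, f(x_0) = 4.481689, coefficient = 1
x_1 = 2.0000, f(x_1) = 7.389056, coefficient = 4
x_2 = 2.5000, f(x_2) = 12.182494, coefficient = 2
x_3 = 3.0000, f(x_3) = 20.085537, coefficient = 4
x_4 = 3.5000, f(x_4) = 33.115452, coefficient = 2
x_5 = 4.0000, f(x_5) = 54.598150, coefficient = 4
x_6 = 4.5000, f(x_6) = 90.017131, coefficient = 1

I ≈ (0.500000/3) × 513.385684 = 85.564281
Exact value: 85.535442
Error: 0.028839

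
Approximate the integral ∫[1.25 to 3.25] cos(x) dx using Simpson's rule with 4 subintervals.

f(x) = cos(x)
a = 1.25, b = 3.25, n = 4
h = (b - a)/n = 0.500000

Simpson's rule: (h/3)[f(x₀) + 4f(x₁) + 2f(x₂) + ... + f(xₙ)]

x_0 = 1.2500, f(x_0) = 0.315322, coefficient = 1
x_1 = 1.7500, f(x_1) = -0.178246, coefficient = 4
x_2 = 2.2500, f(x_2) = -0.628174, coefficient = 2
x_3 = 2.7500, f(x_3) = -0.924302, coefficient = 4
x_4 = 3.2500, f(x_4) = -0.994130, coefficient = 1

I ≈ (0.500000/3) × -6.345348 = -1.057558
Exact value: -1.057180
Error: 0.000378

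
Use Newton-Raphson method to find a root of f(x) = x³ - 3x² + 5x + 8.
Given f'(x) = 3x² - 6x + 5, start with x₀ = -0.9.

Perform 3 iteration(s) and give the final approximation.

f(x) = x³ - 3x² + 5x + 8
f'(x) = 3x² - 6x + 5
x₀ = -0.9

Newton-Raphson formula: x_{n+1} = x_n - f(x_n)/f'(x_n)

Iteration 1:
  f(-0.900000) = 0.341000
  f'(-0.900000) = 12.830000
  x_1 = -0.900000 - 0.341000/12.830000 = -0.926578
Iteration 2:
  f(-0.926578) = -0.004045
  f'(-0.926578) = 13.135112
  x_2 = -0.926578 - (-0.004045)/13.135112 = -0.926270
Iteration 3:
  f(-0.926270) = -0.000001
  f'(-0.926270) = 13.131552
  x_3 = -0.926270 - (-0.000001)/13.131552 = -0.926270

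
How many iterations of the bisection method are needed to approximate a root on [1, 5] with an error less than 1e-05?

We need (b-a)/2^n ≤ 1e-05
(5 - 1)/2^n ≤ 1e-05
4/2^n ≤ 1e-05
2^n ≥ 400000
n ≥ log₂(400000) = 18.61
n ≥ 19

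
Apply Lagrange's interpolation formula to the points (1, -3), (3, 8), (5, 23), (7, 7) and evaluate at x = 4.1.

Lagrange interpolation formula:
P(x) = Σ yᵢ × Lᵢ(x)
where Lᵢ(x) = Π_{j≠i} (x - xⱼ)/(xᵢ - xⱼ)

L_0(4.1) = (4.1 - 3)/(1 - 3) × (4.1 - 5)/(1 - 5) × (4.1 - 7)/(1 - 7) = -0.059813
L_1(4.1) = (4.1 - 1)/(3 - 1) × (4.1 - 5)/(3 - 5) × (4.1 - 7)/(3 - 7) = 0.505688
L_2(4.1) = (4.1 - 1)/(5 - 1) × (4.1 - 3)/(5 - 3) × (4.1 - 7)/(5 - 7) = 0.618062
L_3(4.1) = (4.1 - 1)/(7 - 1) × (4.1 - 3)/(7 - 3) × (4.1 - 5)/(7 - 5) = -0.063938

P(4.1) = (-3)×L_0(4.1) + 8×L_1(4.1) + 23×L_2(4.1) + 7×L_3(4.1)
P(4.1) = 17.992812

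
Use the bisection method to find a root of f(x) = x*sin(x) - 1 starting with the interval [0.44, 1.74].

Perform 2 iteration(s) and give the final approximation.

f(x) = x*sin(x) - 1
Initial interval: [0.44, 1.74]

Iteration 1:
  c_1 = (0.440000 + 1.740000)/2 = 1.090000
  f(c_1) = f(1.090000) = -0.033577
  f(a) × f(c) ≥ 0, new interval: [1.090000, 1.740000]
Iteration 2:
  c_2 = (1.090000 + 1.740000)/2 = 1.415000
  f(c_2) = f(1.415000) = 0.397862
  f(a) × f(c) < 0, new interval: [1.090000, 1.415000]

After 2 iteration(s), the approximation is c_2 = 1.415000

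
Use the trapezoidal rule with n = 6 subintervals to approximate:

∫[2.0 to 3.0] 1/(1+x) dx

f(x) = 1/(1+x)
a = 2.0, b = 3.0, n = 6
h = (b - a)/n = 0.166667

Trapezoidal rule: (h/2)[f(x₀) + 2f(x₁) + 2f(x₂) + ... + f(xₙ)]

x_0 = 2.0000, f(x_0) = 0.333333, coefficient = 1
x_1 = 2.1667, f(x_1) = 0.315789, coefficient = 2
x_2 = 2.3333, f(x_2) = 0.300000, coefficient = 2
x_3 = 2.5000, f(x_3) = 0.285714, coefficient = 2
x_4 = 2.6667, f(x_4) = 0.272727, coefficient = 2
x_5 = 2.8333, f(x_5) = 0.260870, coefficient = 2
x_6 = 3.0000, f(x_6) = 0.250000, coefficient = 1

I ≈ (0.166667/2) × 3.453535 = 0.287795
Exact value: 0.287682
Error: 0.000112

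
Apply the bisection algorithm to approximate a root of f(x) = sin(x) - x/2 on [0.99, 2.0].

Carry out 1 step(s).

f(x) = sin(x) - x/2
Initial interval: [0.99, 2.0]

Iteration 1:
  c_1 = (0.990000 + 2.000000)/2 = 1.495000
  f(c_1) = f(1.495000) = 0.249629
  f(a) × f(c) ≥ 0, new interval: [1.495000, 2.000000]

After 1 iteration(s), the approximation is c_1 = 1.495000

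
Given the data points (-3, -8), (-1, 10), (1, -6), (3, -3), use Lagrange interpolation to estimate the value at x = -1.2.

Lagrange interpolation formula:
P(x) = Σ yᵢ × Lᵢ(x)
where Lᵢ(x) = Π_{j≠i} (x - xⱼ)/(xᵢ - xⱼ)

L_0(-1.2) = (-1.2 - (-1))/(-3 - (-1)) × (-1.2 - 1)/(-3 - 1) × (-1.2 - 3)/(-3 - 3) = 0.038500
L_1(-1.2) = (-1.2 - (-3))/(-1 - (-3)) × (-1.2 - 1)/(-1 - 1) × (-1.2 - 3)/(-1 - 3) = 1.039500
L_2(-1.2) = (-1.2 - (-3))/(1 - (-3)) × (-1.2 - (-1))/(1 - (-1)) × (-1.2 - 3)/(1 - 3) = -0.094500
L_3(-1.2) = (-1.2 - (-3))/(3 - (-3)) × (-1.2 - (-1))/(3 - (-1)) × (-1.2 - 1)/(3 - 1) = 0.016500

P(-1.2) = (-8)×L_0(-1.2) + 10×L_1(-1.2) + (-6)×L_2(-1.2) + (-3)×L_3(-1.2)
P(-1.2) = 10.604500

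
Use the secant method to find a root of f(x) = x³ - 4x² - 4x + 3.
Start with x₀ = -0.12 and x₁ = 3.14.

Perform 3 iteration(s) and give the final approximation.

f(x) = x³ - 4x² - 4x + 3
x₀ = -0.12, x₁ = 3.14

Secant formula: x_{n+1} = x_n - f(x_n)(x_n - x_{n-1})/(f(x_n) - f(x_{n-1}))

Iteration 1:
  f(-0.120000) = 3.420672
  f(3.140000) = -18.039256
  x_2 = 3.140000 - (-18.039256)×(3.140000 - (-0.120000))/(-18.039256 - 3.420672)
       = 0.399638
Iteration 2:
  f(3.140000) = -18.039256
  f(0.399638) = 0.826433
  x_3 = 0.399638 - 0.826433×(0.399638 - 3.140000)/(0.826433 - (-18.039256))
       = 0.519683
Iteration 3:
  f(0.399638) = 0.826433
  f(0.519683) = -0.018660
  x_4 = 0.519683 - (-0.018660)×(0.519683 - 0.399638)/(-0.018660 - 0.826433)
       = 0.517032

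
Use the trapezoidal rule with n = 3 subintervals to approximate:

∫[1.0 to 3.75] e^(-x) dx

f(x) = e^(-x)
a = 1.0, b = 3.75, n = 3
h = (b - a)/n = 0.916667

Trapezoidal rule: (h/2)[f(x₀) + 2f(x₁) + 2f(x₂) + ... + f(xₙ)]

x_0 = 1.0000, f(x_0) = 0.367879, coefficient = 1
x_1 = 1.9167, f(x_1) = 0.147096, coefficient = 2
x_2 = 2.8333, f(x_2) = 0.058816, coefficient = 2
x_3 = 3.7500, f(x_3) = 0.023518, coefficient = 1

I ≈ (0.916667/2) × 0.803223 = 0.368144
Exact value: 0.344362
Error: 0.023782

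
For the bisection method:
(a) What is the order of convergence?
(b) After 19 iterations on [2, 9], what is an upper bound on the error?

(a) Bisection has linear (order 1) convergence; the error is halved each step.

(b) Error bound = (b-a)/2^n = (9 - 2)/2^{19}
    = 7/2^{19}

(a) 1 (linear); (b) error ≤ 1.34e-05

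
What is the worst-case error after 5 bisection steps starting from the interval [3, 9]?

Bisection error bound: |error| ≤ (b-a)/2^n
|error| ≤ (9 - 3)/2^5 = 6/2^5
|error| ≤ 0.1875000000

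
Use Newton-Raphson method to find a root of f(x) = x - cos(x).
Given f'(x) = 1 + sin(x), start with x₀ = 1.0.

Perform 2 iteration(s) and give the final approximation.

f(x) = x - cos(x)
f'(x) = 1 + sin(x)
x₀ = 1.0

Newton-Raphson formula: x_{n+1} = x_n - f(x_n)/f'(x_n)

Iteration 1:
  f(1.000000) = 0.459698
  f'(1.000000) = 1.841471
  x_1 = 1.000000 - 0.459698/1.841471 = 0.750364
Iteration 2:
  f(0.750364) = 0.018923
  f'(0.750364) = 1.681905
  x_2 = 0.750364 - 0.018923/1.681905 = 0.739113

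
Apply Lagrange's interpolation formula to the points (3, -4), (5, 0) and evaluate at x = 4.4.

Lagrange interpolation formula:
P(x) = Σ yᵢ × Lᵢ(x)
where Lᵢ(x) = Π_{j≠i} (x - xⱼ)/(xᵢ - xⱼ)

L_0(4.4) = (4.4 - 5)/(3 - 5) = 0.300000
L_1(4.4) = (4.4 - 3)/(5 - 3) = 0.700000

P(4.4) = (-4)×L_0(4.4) + 0×L_1(4.4)
P(4.4) = -1.200000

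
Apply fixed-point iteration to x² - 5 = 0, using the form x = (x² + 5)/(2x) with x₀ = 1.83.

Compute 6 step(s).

Equation: x² - 5 = 0
Fixed-point form: x = (x² + 5)/(2x)
x₀ = 1.83

x_1 = g(1.830000) = 2.281120
x_2 = g(2.281120) = 2.236513
x_3 = g(2.236513) = 2.236068
x_4 = g(2.236068) = 2.236068
x_5 = g(2.236068) = 2.236068
x_6 = g(2.236068) = 2.236068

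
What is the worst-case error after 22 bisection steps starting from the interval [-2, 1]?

Bisection error bound: |error| ≤ (b-a)/2^n
|error| ≤ (1 - (-2))/2^22 = 3/2^22
|error| ≤ 0.0000007153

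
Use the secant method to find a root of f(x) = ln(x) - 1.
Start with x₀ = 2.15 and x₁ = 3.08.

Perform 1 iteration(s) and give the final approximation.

f(x) = ln(x) - 1
x₀ = 2.15, x₁ = 3.08

Secant formula: x_{n+1} = x_n - f(x_n)(x_n - x_{n-1})/(f(x_n) - f(x_{n-1}))

Iteration 1:
  f(2.150000) = -0.234532
  f(3.080000) = 0.124930
  x_2 = 3.080000 - 0.124930×(3.080000 - 2.150000)/(0.124930 - (-0.234532))
       = 2.756782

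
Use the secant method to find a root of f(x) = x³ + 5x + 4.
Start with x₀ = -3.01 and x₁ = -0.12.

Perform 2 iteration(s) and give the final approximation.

f(x) = x³ + 5x + 4
x₀ = -3.01, x₁ = -0.12

Secant formula: x_{n+1} = x_n - f(x_n)(x_n - x_{n-1})/(f(x_n) - f(x_{n-1}))

Iteration 1:
  f(-3.010000) = -38.320901
  f(-0.120000) = 3.398272
  x_2 = -0.120000 - 3.398272×(-0.120000 - (-3.010000))/(3.398272 - (-38.320901))
       = -0.355407
Iteration 2:
  f(-0.120000) = 3.398272
  f(-0.355407) = 2.178069
  x_3 = -0.355407 - 2.178069×(-0.355407 - (-0.120000))/(2.178069 - 3.398272)
       = -0.775611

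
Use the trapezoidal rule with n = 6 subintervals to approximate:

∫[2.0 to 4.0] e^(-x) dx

f(x) = e^(-x)
a = 2.0, b = 4.0, n = 6
h = (b - a)/n = 0.333333

Trapezoidal rule: (h/2)[f(x₀) + 2f(x₁) + 2f(x₂) + ... + f(xₙ)]

x_0 = 2.0000, f(x_0) = 0.135335, coefficient = 1
x_1 = 2.3333, f(x_1) = 0.096972, coefficient = 2
x_2 = 2.6667, f(x_2) = 0.069483, coefficient = 2
x_3 = 3.0000, f(x_3) = 0.049787, coefficient = 2
x_4 = 3.3333, f(x_4) = 0.035674, coefficient = 2
x_5 = 3.6667, f(x_5) = 0.025562, coefficient = 2
x_6 = 4.0000, f(x_6) = 0.018316, coefficient = 1

I ≈ (0.333333/2) × 0.708607 = 0.118101
Exact value: 0.117020
Error: 0.001082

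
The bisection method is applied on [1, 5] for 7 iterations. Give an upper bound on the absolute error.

Bisection error bound: |error| ≤ (b-a)/2^n
|error| ≤ (5 - 1)/2^7 = 4/2^7
|error| ≤ 0.0312500000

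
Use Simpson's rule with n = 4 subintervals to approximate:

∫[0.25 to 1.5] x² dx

f(x) = x²
a = 0.25, b = 1.5, n = 4
h = (b - a)/n = 0.312500

Simpson's rule: (h/3)[f(x₀) + 4f(x₁) + 2f(x₂) + ... + f(xₙ)]

x_0 = 0.2500, f(x_0) = 0.062500, coefficient = 1
x_1 = 0.5625, f(x_1) = 0.316406, coefficient = 4
x_2 = 0.8750, f(x_2) = 0.765625, coefficient = 2
x_3 = 1.1875, f(x_3) = 1.410156, coefficient = 4
x_4 = 1.5000, f(x_4) = 2.250000, coefficient = 1

I ≈ (0.312500/3) × 10.750000 = 1.119792
Exact value: 1.119792
Error: 0.000000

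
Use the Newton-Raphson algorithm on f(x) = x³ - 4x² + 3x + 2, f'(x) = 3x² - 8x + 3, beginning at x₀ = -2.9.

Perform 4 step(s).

f(x) = x³ - 4x² + 3x + 2
f'(x) = 3x² - 8x + 3
x₀ = -2.9

Newton-Raphson formula: x_{n+1} = x_n - f(x_n)/f'(x_n)

Iteration 1:
  f(-2.900000) = -64.729000
  f'(-2.900000) = 51.430000
  x_1 = -2.900000 - (-64.729000)/51.430000 = -1.641416
Iteration 2:
  f(-1.641416) = -18.123602
  f'(-1.641416) = 24.214059
  x_2 = -1.641416 - (-18.123602)/24.214059 = -0.892941
Iteration 3:
  f(-0.892941) = -4.580181
  f'(-0.892941) = 12.535561
  x_3 = -0.892941 - (-4.580181)/12.535561 = -0.527566
Iteration 4:
  f(-0.527566) = -0.842838
  f'(-0.527566) = 8.055508
  x_4 = -0.527566 - (-0.842838)/8.055508 = -0.422937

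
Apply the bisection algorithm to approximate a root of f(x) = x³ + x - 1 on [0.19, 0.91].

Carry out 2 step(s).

f(x) = x³ + x - 1
Initial interval: [0.19, 0.91]

Iteration 1:
  c_1 = (0.190000 + 0.910000)/2 = 0.550000
  f(c_1) = f(0.550000) = -0.283625
  f(a) × f(c) ≥ 0, new interval: [0.550000, 0.910000]
Iteration 2:
  c_2 = (0.550000 + 0.910000)/2 = 0.730000
  f(c_2) = f(0.730000) = 0.119017
  f(a) × f(c) < 0, new interval: [0.550000, 0.730000]

After 2 iteration(s), the approximation is c_2 = 0.730000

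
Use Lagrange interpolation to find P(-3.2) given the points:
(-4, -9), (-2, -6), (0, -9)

Lagrange interpolation formula:
P(x) = Σ yᵢ × Lᵢ(x)
where Lᵢ(x) = Π_{j≠i} (x - xⱼ)/(xᵢ - xⱼ)

L_0(-3.2) = (-3.2 - (-2))/(-4 - (-2)) × (-3.2 - 0)/(-4 - 0) = 0.480000
L_1(-3.2) = (-3.2 - (-4))/(-2 - (-4)) × (-3.2 - 0)/(-2 - 0) = 0.640000
L_2(-3.2) = (-3.2 - (-4))/(0 - (-4)) × (-3.2 - (-2))/(0 - (-2)) = -0.120000

P(-3.2) = (-9)×L_0(-3.2) + (-6)×L_1(-3.2) + (-9)×L_2(-3.2)
P(-3.2) = -7.080000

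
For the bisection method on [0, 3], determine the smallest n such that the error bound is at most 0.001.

We need (b-a)/2^n ≤ 0.001
(3 - 0)/2^n ≤ 0.001
3/2^n ≤ 0.001
2^n ≥ 3000
n ≥ log₂(3000) = 11.55
n ≥ 12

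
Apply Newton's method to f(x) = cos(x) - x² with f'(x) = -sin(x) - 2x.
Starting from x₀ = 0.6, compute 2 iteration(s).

f(x) = cos(x) - x²
f'(x) = -sin(x) - 2x
x₀ = 0.6

Newton-Raphson formula: x_{n+1} = x_n - f(x_n)/f'(x_n)

Iteration 1:
  f(0.600000) = 0.465336
  f'(0.600000) = -1.764642
  x_1 = 0.600000 - 0.465336/(-1.764642) = 0.863700
Iteration 2:
  f(0.863700) = -0.096348
  f'(0.863700) = -2.487650
  x_2 = 0.863700 - (-0.096348)/(-2.487650) = 0.824969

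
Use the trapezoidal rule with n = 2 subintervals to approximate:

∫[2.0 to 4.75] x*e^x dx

f(x) = x*e^x
a = 2.0, b = 4.75, n = 2
h = (b - a)/n = 1.375000

Trapezoidal rule: (h/2)[f(x₀) + 2f(x₁) + 2f(x₂) + ... + f(xₙ)]

x_0 = 2.0000, f(x_0) = 14.778112, coefficient = 1
x_1 = 3.3750, f(x_1) = 98.631958, coefficient = 2
x_2 = 4.7500, f(x_2) = 549.025352, coefficient = 1

I ≈ (1.375000/2) × 761.067379 = 523.233823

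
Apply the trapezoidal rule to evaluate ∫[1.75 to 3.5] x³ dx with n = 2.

f(x) = x³
a = 1.75, b = 3.5, n = 2
h = (b - a)/n = 0.875000

Trapezoidal rule: (h/2)[f(x₀) + 2f(x₁) + 2f(x₂) + ... + f(xₙ)]

x_0 = 1.7500, f(x_0) = 5.359375, coefficient = 1
x_1 = 2.6250, f(x_1) = 18.087891, coefficient = 2
x_2 = 3.5000, f(x_2) = 42.875000, coefficient = 1

I ≈ (0.875000/2) × 84.410156 = 36.929443
Exact value: 35.170898
Error: 1.758545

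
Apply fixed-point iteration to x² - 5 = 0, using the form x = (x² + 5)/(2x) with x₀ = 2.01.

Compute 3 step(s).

Equation: x² - 5 = 0
Fixed-point form: x = (x² + 5)/(2x)
x₀ = 2.01

x_1 = g(2.010000) = 2.248781
x_2 = g(2.248781) = 2.236104
x_3 = g(2.236104) = 2.236068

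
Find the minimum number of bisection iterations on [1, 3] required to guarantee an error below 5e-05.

We need (b-a)/2^n ≤ 5e-05
(3 - 1)/2^n ≤ 5e-05
2/2^n ≤ 5e-05
2^n ≥ 40000
n ≥ log₂(40000) = 15.29
n ≥ 16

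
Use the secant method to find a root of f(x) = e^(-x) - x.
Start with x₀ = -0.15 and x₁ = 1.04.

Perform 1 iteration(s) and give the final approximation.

f(x) = e^(-x) - x
x₀ = -0.15, x₁ = 1.04

Secant formula: x_{n+1} = x_n - f(x_n)(x_n - x_{n-1})/(f(x_n) - f(x_{n-1}))

Iteration 1:
  f(-0.150000) = 1.311834
  f(1.040000) = -0.686545
  x_2 = 1.040000 - (-0.686545)×(1.040000 - (-0.150000))/(-0.686545 - 1.311834)
       = 0.631174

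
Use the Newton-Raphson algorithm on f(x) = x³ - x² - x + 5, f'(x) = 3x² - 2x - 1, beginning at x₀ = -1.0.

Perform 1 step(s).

f(x) = x³ - x² - x + 5
f'(x) = 3x² - 2x - 1
x₀ = -1.0

Newton-Raphson formula: x_{n+1} = x_n - f(x_n)/f'(x_n)

Iteration 1:
  f(-1.000000) = 4.000000
  f'(-1.000000) = 4.000000
  x_1 = -1.000000 - 4.000000/4.000000 = -2.000000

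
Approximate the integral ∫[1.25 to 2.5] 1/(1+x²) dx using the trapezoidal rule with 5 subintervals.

f(x) = 1/(1+x²)
a = 1.25, b = 2.5, n = 5
h = (b - a)/n = 0.250000

Trapezoidal rule: (h/2)[f(x₀) + 2f(x₁) + 2f(x₂) + ... + f(xₙ)]

x_0 = 1.2500, f(x_0) = 0.390244, coefficient = 1
x_1 = 1.5000, f(x_1) = 0.307692, coefficient = 2
x_2 = 1.7500, f(x_2) = 0.246154, coefficient = 2
x_3 = 2.0000, f(x_3) = 0.200000, coefficient = 2
x_4 = 2.2500, f(x_4) = 0.164948, coefficient = 2
x_5 = 2.5000, f(x_5) = 0.137931, coefficient = 1

I ≈ (0.250000/2) × 2.365764 = 0.295721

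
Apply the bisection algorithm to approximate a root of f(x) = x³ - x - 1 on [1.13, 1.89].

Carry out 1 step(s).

f(x) = x³ - x - 1
Initial interval: [1.13, 1.89]

Iteration 1:
  c_1 = (1.130000 + 1.890000)/2 = 1.510000
  f(c_1) = f(1.510000) = 0.932951
  f(a) × f(c) < 0, new interval: [1.130000, 1.510000]

After 1 iteration(s), the approximation is c_1 = 1.510000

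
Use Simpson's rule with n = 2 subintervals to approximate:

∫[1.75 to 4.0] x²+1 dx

f(x) = x²+1
a = 1.75, b = 4.0, n = 2
h = (b - a)/n = 1.125000

Simpson's rule: (h/3)[f(x₀) + 4f(x₁) + 2f(x₂) + ... + f(xₙ)]

x_0 = 1.7500, f(x_0) = 4.062500, coefficient = 1
x_1 = 2.8750, f(x_1) = 9.265625, coefficient = 4
x_2 = 4.0000, f(x_2) = 17.000000, coefficient = 1

I ≈ (1.125000/3) × 58.125000 = 21.796875
Exact value: 21.796875
Error: 0.000000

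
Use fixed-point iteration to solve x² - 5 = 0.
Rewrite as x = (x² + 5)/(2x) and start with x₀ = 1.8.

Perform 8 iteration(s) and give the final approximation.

Equation: x² - 5 = 0
Fixed-point form: x = (x² + 5)/(2x)
x₀ = 1.8

x_1 = g(1.800000) = 2.288889
x_2 = g(2.288889) = 2.236677
x_3 = g(2.236677) = 2.236068
x_4 = g(2.236068) = 2.236068
x_5 = g(2.236068) = 2.236068
x_6 = g(2.236068) = 2.236068
x_7 = g(2.236068) = 2.236068
x_8 = g(2.236068) = 2.236068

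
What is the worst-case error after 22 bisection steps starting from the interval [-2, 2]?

Bisection error bound: |error| ≤ (b-a)/2^n
|error| ≤ (2 - (-2))/2^22 = 4/2^22
|error| ≤ 0.0000009537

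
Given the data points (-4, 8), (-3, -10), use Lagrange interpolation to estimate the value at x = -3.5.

Lagrange interpolation formula:
P(x) = Σ yᵢ × Lᵢ(x)
where Lᵢ(x) = Π_{j≠i} (x - xⱼ)/(xᵢ - xⱼ)

L_0(-3.5) = (-3.5 - (-3))/(-4 - (-3)) = 0.500000
L_1(-3.5) = (-3.5 - (-4))/(-3 - (-4)) = 0.500000

P(-3.5) = 8×L_0(-3.5) + (-10)×L_1(-3.5)
P(-3.5) = -1.000000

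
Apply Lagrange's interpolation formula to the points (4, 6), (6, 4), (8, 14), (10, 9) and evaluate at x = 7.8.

Lagrange interpolation formula:
P(x) = Σ yᵢ × Lᵢ(x)
where Lᵢ(x) = Π_{j≠i} (x - xⱼ)/(xᵢ - xⱼ)

L_0(7.8) = (7.8 - 6)/(4 - 6) × (7.8 - 8)/(4 - 8) × (7.8 - 10)/(4 - 10) = -0.016500
L_1(7.8) = (7.8 - 4)/(6 - 4) × (7.8 - 8)/(6 - 8) × (7.8 - 10)/(6 - 10) = 0.104500
L_2(7.8) = (7.8 - 4)/(8 - 4) × (7.8 - 6)/(8 - 6) × (7.8 - 10)/(8 - 10) = 0.940500
L_3(7.8) = (7.8 - 4)/(10 - 4) × (7.8 - 6)/(10 - 6) × (7.8 - 8)/(10 - 8) = -0.028500

P(7.8) = 6×L_0(7.8) + 4×L_1(7.8) + 14×L_2(7.8) + 9×L_3(7.8)
P(7.8) = 13.229500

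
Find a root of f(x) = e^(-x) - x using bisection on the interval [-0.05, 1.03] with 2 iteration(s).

f(x) = e^(-x) - x
Initial interval: [-0.05, 1.03]

Iteration 1:
  c_1 = (-0.050000 + 1.030000)/2 = 0.490000
  f(c_1) = f(0.490000) = 0.122626
  f(a) × f(c) ≥ 0, new interval: [0.490000, 1.030000]
Iteration 2:
  c_2 = (0.490000 + 1.030000)/2 = 0.760000
  f(c_2) = f(0.760000) = -0.292334
  f(a) × f(c) < 0, new interval: [0.490000, 0.760000]

After 2 iteration(s), the approximation is c_2 = 0.760000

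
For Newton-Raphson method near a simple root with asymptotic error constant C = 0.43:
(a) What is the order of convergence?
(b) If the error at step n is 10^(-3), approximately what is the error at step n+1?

(a) Newton-Raphson has quadratic (order 2) convergence near simple roots.
    This means |e_{n+1}| ≈ C|e_n|².

(b) With |e_n| = 10^(-3) and C = 0.43:
    |e_{n+1}| ≈ 0.43 × (10^(-3))² = 0.43 × 10^(-6)

(a) 2 (quadratic); (b) |e_{n+1}| ≈ 4.300e-07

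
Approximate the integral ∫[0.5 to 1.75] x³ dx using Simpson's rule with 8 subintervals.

f(x) = x³
a = 0.5, b = 1.75, n = 8
h = (b - a)/n = 0.156250

Simpson's rule: (h/3)[f(x₀) + 4f(x₁) + 2f(x₂) + ... + f(xₙ)]

x_0 = 0.5000, f(x_0) = 0.125000, coefficient = 1
x_1 = 0.6562, f(x_1) = 0.282623, coefficient = 4
x_2 = 0.8125, f(x_2) = 0.536377, coefficient = 2
x_3 = 0.9688, f(x_3) = 0.909149, coefficient = 4
x_4 = 1.1250, f(x_4) = 1.423828, coefficient = 2
x_5 = 1.2812, f(x_5) = 2.103302, coefficient = 4
x_6 = 1.4375, f(x_6) = 2.970459, coefficient = 2
x_7 = 1.5938, f(x_7) = 4.048187, coefficient = 4
x_8 = 1.7500, f(x_8) = 5.359375, coefficient = 1

I ≈ (0.156250/3) × 44.718750 = 2.329102
Exact value: 2.329102
Error: 0.000000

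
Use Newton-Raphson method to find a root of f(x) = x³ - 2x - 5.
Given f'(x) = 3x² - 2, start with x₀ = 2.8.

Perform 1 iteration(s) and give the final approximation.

f(x) = x³ - 2x - 5
f'(x) = 3x² - 2
x₀ = 2.8

Newton-Raphson formula: x_{n+1} = x_n - f(x_n)/f'(x_n)

Iteration 1:
  f(2.800000) = 11.352000
  f'(2.800000) = 21.520000
  x_1 = 2.800000 - 11.352000/21.520000 = 2.272491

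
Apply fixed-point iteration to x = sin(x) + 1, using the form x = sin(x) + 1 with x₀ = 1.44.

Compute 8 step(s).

Equation: x = sin(x) + 1
Fixed-point form: x = sin(x) + 1
x₀ = 1.44

x_1 = g(1.440000) = 1.991458
x_2 = g(1.991458) = 1.912819
x_3 = g(1.912819) = 1.942078
x_4 = g(1.942078) = 1.931863
x_5 = g(1.931863) = 1.935521
x_6 = g(1.935521) = 1.934222
x_7 = g(1.934222) = 1.934684
x_8 = g(1.934684) = 1.934520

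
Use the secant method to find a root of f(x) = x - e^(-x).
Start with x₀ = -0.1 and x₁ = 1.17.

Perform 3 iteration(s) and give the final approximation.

f(x) = x - e^(-x)
x₀ = -0.1, x₁ = 1.17

Secant formula: x_{n+1} = x_n - f(x_n)(x_n - x_{n-1})/(f(x_n) - f(x_{n-1}))

Iteration 1:
  f(-0.100000) = -1.205171
  f(1.170000) = 0.859633
  x_2 = 1.170000 - 0.859633×(1.170000 - (-0.100000))/(0.859633 - (-1.205171))
       = 0.641265
Iteration 2:
  f(1.170000) = 0.859633
  f(0.641265) = 0.114639
  x_3 = 0.641265 - 0.114639×(0.641265 - 1.170000)/(0.114639 - 0.859633)
       = 0.559904
Iteration 3:
  f(0.641265) = 0.114639
  f(0.559904) = -0.011361
  x_4 = 0.559904 - (-0.011361)×(0.559904 - 0.641265)/(-0.011361 - 0.114639)
       = 0.567239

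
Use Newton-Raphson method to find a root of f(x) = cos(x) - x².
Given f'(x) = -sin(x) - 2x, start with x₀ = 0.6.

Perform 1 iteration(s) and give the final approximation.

f(x) = cos(x) - x²
f'(x) = -sin(x) - 2x
x₀ = 0.6

Newton-Raphson formula: x_{n+1} = x_n - f(x_n)/f'(x_n)

Iteration 1:
  f(0.600000) = 0.465336
  f'(0.600000) = -1.764642
  x_1 = 0.600000 - 0.465336/(-1.764642) = 0.863700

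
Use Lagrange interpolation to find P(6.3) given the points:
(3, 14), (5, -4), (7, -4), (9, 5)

Lagrange interpolation formula:
P(x) = Σ yᵢ × Lᵢ(x)
where Lᵢ(x) = Π_{j≠i} (x - xⱼ)/(xᵢ - xⱼ)

L_0(6.3) = (6.3 - 5)/(3 - 5) × (6.3 - 7)/(3 - 7) × (6.3 - 9)/(3 - 9) = -0.051188
L_1(6.3) = (6.3 - 3)/(5 - 3) × (6.3 - 7)/(5 - 7) × (6.3 - 9)/(5 - 9) = 0.389813
L_2(6.3) = (6.3 - 3)/(7 - 3) × (6.3 - 5)/(7 - 5) × (6.3 - 9)/(7 - 9) = 0.723937
L_3(6.3) = (6.3 - 3)/(9 - 3) × (6.3 - 5)/(9 - 5) × (6.3 - 7)/(9 - 7) = -0.062563

P(6.3) = 14×L_0(6.3) + (-4)×L_1(6.3) + (-4)×L_2(6.3) + 5×L_3(6.3)
P(6.3) = -5.484438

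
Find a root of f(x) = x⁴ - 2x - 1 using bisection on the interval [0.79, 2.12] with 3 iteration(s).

f(x) = x⁴ - 2x - 1
Initial interval: [0.79, 2.12]

Iteration 1:
  c_1 = (0.790000 + 2.120000)/2 = 1.455000
  f(c_1) = f(1.455000) = 0.571795
  f(a) × f(c) < 0, new interval: [0.790000, 1.455000]
Iteration 2:
  c_2 = (0.790000 + 1.455000)/2 = 1.122500
  f(c_2) = f(1.122500) = -1.657384
  f(a) × f(c) ≥ 0, new interval: [1.122500, 1.455000]
Iteration 3:
  c_3 = (1.122500 + 1.455000)/2 = 1.288750
  f(c_3) = f(1.288750) = -0.818989
  f(a) × f(c) ≥ 0, new interval: [1.288750, 1.455000]

After 3 iteration(s), the approximation is c_3 = 1.288750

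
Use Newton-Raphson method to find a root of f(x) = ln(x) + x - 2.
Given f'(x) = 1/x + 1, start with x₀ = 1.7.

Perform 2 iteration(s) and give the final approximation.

f(x) = ln(x) + x - 2
f'(x) = 1/x + 1
x₀ = 1.7

Newton-Raphson formula: x_{n+1} = x_n - f(x_n)/f'(x_n)

Iteration 1:
  f(1.700000) = 0.230628
  f'(1.700000) = 1.588235
  x_1 = 1.700000 - 0.230628/1.588235 = 1.554790
Iteration 2:
  f(1.554790) = -0.003870
  f'(1.554790) = 1.643174
  x_2 = 1.554790 - (-0.003870)/1.643174 = 1.557145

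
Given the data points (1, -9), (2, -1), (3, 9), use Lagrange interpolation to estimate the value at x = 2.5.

Lagrange interpolation formula:
P(x) = Σ yᵢ × Lᵢ(x)
where Lᵢ(x) = Π_{j≠i} (x - xⱼ)/(xᵢ - xⱼ)

L_0(2.5) = (2.5 - 2)/(1 - 2) × (2.5 - 3)/(1 - 3) = -0.125000
L_1(2.5) = (2.5 - 1)/(2 - 1) × (2.5 - 3)/(2 - 3) = 0.750000
L_2(2.5) = (2.5 - 1)/(3 - 1) × (2.5 - 2)/(3 - 2) = 0.375000

P(2.5) = (-9)×L_0(2.5) + (-1)×L_1(2.5) + 9×L_2(2.5)
P(2.5) = 3.750000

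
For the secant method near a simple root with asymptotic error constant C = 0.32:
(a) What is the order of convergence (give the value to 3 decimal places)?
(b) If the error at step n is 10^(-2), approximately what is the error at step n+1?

(a) Secant method has superlinear convergence with order φ = (1+√5)/2 ≈ 1.618.
    This means |e_{n+1}| ≈ C|e_n|^1.618.

(b) With |e_n| = 10^(-2) and C = 0.32:
    |e_{n+1}| ≈ 0.32 × (10^(-2))^1.618 = 0.32 × 10^(-3.24)

(a) ≈ 1.618 (golden ratio); (b) |e_{n+1}| ≈ 1.858e-04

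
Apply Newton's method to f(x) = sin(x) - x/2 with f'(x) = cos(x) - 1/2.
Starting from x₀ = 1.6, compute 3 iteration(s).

f(x) = sin(x) - x/2
f'(x) = cos(x) - 1/2
x₀ = 1.6

Newton-Raphson formula: x_{n+1} = x_n - f(x_n)/f'(x_n)

Iteration 1:
  f(1.600000) = 0.199574
  f'(1.600000) = -0.529200
  x_1 = 1.600000 - 0.199574/(-0.529200) = 1.977124
Iteration 2:
  f(1.977124) = -0.069983
  f'(1.977124) = -0.895238
  x_2 = 1.977124 - (-0.069983)/(-0.895238) = 1.898951
Iteration 3:
  f(1.898951) = -0.002837
  f'(1.898951) = -0.822297
  x_3 = 1.898951 - (-0.002837)/(-0.822297) = 1.895501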